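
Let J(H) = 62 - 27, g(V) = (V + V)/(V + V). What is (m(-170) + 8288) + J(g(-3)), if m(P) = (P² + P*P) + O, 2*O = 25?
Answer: 132271/2 ≈ 66136.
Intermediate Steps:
O = 25/2 (O = (½)*25 = 25/2 ≈ 12.500)
g(V) = 1 (g(V) = (2*V)/((2*V)) = (2*V)*(1/(2*V)) = 1)
J(H) = 35
m(P) = 25/2 + 2*P² (m(P) = (P² + P*P) + 25/2 = (P² + P²) + 25/2 = 2*P² + 25/2 = 25/2 + 2*P²)
(m(-170) + 8288) + J(g(-3)) = ((25/2 + 2*(-170)²) + 8288) + 35 = ((25/2 + 2*28900) + 8288) + 35 = ((25/2 + 57800) + 8288) + 35 = (115625/2 + 8288) + 35 = 132201/2 + 35 = 132271/2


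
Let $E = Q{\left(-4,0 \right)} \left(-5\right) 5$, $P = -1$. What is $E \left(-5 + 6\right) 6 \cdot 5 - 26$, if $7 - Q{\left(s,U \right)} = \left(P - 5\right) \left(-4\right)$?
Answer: $12724$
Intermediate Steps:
$Q{\left(s,U \right)} = -17$ ($Q{\left(s,U \right)} = 7 - \left(-1 - 5\right) \left(-4\right) = 7 - \left(-6\right) \left(-4\right) = 7 - 24 = -17$)
$E = 425$ ($E = \left(-17\right) \left(-5\right) 5 = 85 \cdot 5 = 425$)
$E \left(-5 + 6\right) 6 \cdot 5 - 26 = 425 \left(-5 + 6\right) 6 \cdot 5 - 26 = 425 \cdot 1 \cdot 6 \cdot 5 - 26 = 425 \cdot 6 \cdot 5 - 26 = 425 \cdot 30 - 26 = 12750 - 26 = 12724$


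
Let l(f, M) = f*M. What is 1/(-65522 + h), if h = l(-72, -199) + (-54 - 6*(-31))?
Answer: -1/51062 ≈ -1.9584e-5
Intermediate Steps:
l(f, M) = M*f
h = 14460 (h = -199*(-72) + (-54 - 6*(-31)) = 14328 + (-54 + 186) = 14328 + 132 = 14460)
1/(-65522 + h) = 1/(-65522 + 14460) = 1/(-51062) = -1/51062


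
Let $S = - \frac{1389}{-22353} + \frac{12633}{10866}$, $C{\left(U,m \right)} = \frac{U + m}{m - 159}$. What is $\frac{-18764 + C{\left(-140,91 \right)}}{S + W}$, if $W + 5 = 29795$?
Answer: $- \frac{17216730141183}{27335705339918} \approx -0.62983$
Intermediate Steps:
$C{\left(U,m \right)} = \frac{U + m}{-159 + m}$
$W = 29790$ ($W = -5 + 29795 = 29790$)
$S = \frac{33053147}{26987522}$ ($S = \left(-1389\right) \left(- \frac{1}{22353}\right) + 12633 \cdot \frac{1}{10866} = \frac{463}{7451} + \frac{4211}{3622} = \frac{33053147}{26987522} \approx 1.2248$)
$\frac{-18764 + C{\left(-140,91 \right)}}{S + W} = \frac{-18764 + \frac{-140 + 91}{-159 + 91}}{\frac{33053147}{26987522} + 29790} = \frac{-18764 + \frac{1}{-68} \left(-49\right)}{\frac{803991333527}{26987522}} = \left(-18764 - - \frac{49}{68}\right) \frac{26987522}{803991333527} = \left(-18764 + \frac{49}{68}\right) \frac{26987522}{803991333527} = \left(- \frac{1275903}{68}\right) \frac{26987522}{803991333527} = - \frac{17216730141183}{27335705339918}$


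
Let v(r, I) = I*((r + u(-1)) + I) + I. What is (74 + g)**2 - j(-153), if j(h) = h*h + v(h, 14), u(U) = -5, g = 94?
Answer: 6817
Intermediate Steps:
v(r, I) = I + I*(-5 + I + r) (v(r, I) = I*((r - 5) + I) + I = I*((-5 + r) + I) + I = I*(-5 + I + r) + I = I + I*(-5 + I + r))
j(h) = 140 + h**2 + 14*h (j(h) = h*h + 14*(-4 + 14 + h) = h**2 + 14*(10 + h) = h**2 + (140 + 14*h) = 140 + h**2 + 14*h)
(74 + g)**2 - j(-153) = (74 + 94)**2 - (140 + (-153)**2 + 14*(-153)) = 168**2 - (140 + 23409 - 2142) = 28224 - 1*21407 = 28224 - 21407 = 6817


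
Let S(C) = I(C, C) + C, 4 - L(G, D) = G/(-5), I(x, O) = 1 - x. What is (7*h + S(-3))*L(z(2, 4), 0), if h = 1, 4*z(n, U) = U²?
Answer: 192/5 ≈ 38.400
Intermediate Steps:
z(n, U) = U²/4
L(G, D) = 4 + G/5 (L(G, D) = 4 - G/(-5) = 4 - G*(-1)/5 = 4 - (-1)*G/5 = 4 + G/5)
S(C) = 1 (S(C) = (1 - C) + C = 1)
(7*h + S(-3))*L(z(2, 4), 0) = (7*1 + 1)*(4 + ((¼)*4²)/5) = (7 + 1)*(4 + ((¼)*16)/5) = 8*(4 + (⅕)*4) = 8*(4 + ⅘) = 8*(24/5) = 192/5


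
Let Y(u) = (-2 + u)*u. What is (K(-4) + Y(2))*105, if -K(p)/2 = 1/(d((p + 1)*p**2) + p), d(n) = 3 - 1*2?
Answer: 70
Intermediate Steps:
d(n) = 1 (d(n) = 3 - 2 = 1)
Y(u) = u*(-2 + u)
K(p) = -2/(1 + p)
(K(-4) + Y(2))*105 = (-2/(1 - 4) + 2*(-2 + 2))*105 = (-2/(-3) + 2*0)*105 = (-2*(-1/3) + 0)*105 = (2/3 + 0)*105 = (2/3)*105 = 70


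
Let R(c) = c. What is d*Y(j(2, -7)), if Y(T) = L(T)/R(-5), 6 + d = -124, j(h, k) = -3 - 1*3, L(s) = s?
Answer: -156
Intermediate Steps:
j(h, k) = -6 (j(h, k) = -3 - 3 = -6)
d = -130 (d = -6 - 124 = -130)
Y(T) = -T/5 (Y(T) = T/(-5) = T*(-⅕) = -T/5)
d*Y(j(2, -7)) = -(-26)*(-6) = -130*6/5 = -156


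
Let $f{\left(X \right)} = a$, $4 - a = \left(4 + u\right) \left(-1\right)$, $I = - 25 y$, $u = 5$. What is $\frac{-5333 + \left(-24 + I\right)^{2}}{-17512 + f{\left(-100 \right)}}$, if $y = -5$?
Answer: $- \frac{4868}{17499} \approx -0.27819$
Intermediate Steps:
$I = 125$ ($I = \left(-25\right) \left(-5\right) = 125$)
$a = 13$ ($a = 4 - \left(4 + 5\right) \left(-1\right) = 4 - 9 \left(-1\right) = 4 - -9 = 4 + 9 = 13$)
$f{\left(X \right)} = 13$
$\frac{-5333 + \left(-24 + I\right)^{2}}{-17512 + f{\left(-100 \right)}} = \frac{-5333 + \left(-24 + 125\right)^{2}}{-17512 + 13} = \frac{-5333 + 101^{2}}{-17499} = \left(-5333 + 10201\right) \left(- \frac{1}{17499}\right) = 4868 \left(- \frac{1}{17499}\right) = - \frac{4868}{17499}$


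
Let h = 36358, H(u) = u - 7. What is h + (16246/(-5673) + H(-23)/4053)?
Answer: 278633814758/7664223 ≈ 36355.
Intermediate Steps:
H(u) = -7 + u
h + (16246/(-5673) + H(-23)/4053) = 36358 + (16246/(-5673) + (-7 - 23)/4053) = 36358 + (16246*(-1/5673) - 30*1/4053) = 36358 + (-16246/5673 - 10/1351) = 36358 - 22005076/7664223 = 278633814758/7664223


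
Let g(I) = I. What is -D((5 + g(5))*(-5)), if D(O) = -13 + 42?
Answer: -29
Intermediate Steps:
D(O) = 29
-D((5 + g(5))*(-5)) = -1*29 = -29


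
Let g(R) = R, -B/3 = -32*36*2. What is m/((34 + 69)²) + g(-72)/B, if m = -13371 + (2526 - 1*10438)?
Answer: -2053777/1018464 ≈ -2.0165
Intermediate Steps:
m = -21283 (m = -13371 + (2526 - 10438) = -13371 - 7912 = -21283)
B = 6912 (B = -3*(-32*36)*2 = -(-3456)*2 = -3*(-2304) = 6912)
m/((34 + 69)²) + g(-72)/B = -21283/(34 + 69)² - 72/6912 = -21283/(103²) - 72*1/6912 = -21283/10609 - 1/96 = -2053777/1018464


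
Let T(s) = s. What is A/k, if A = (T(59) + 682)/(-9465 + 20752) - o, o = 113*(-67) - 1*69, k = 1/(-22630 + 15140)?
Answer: -645888323290/11287 ≈ -5.7224e+7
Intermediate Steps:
k = -1/7490 (k = 1/(-7490) = -1/7490 ≈ -0.00013351)
o = -7640 (o = -7571 - 69 = -7640)
A = 86233421/11287 (A = (59 + 682)/(-9465 + 20752) - 1*(-7640) = 741/11287 + 7640 = 86233421/11287 ≈ 7640.1)
A/k = 86233421/(11287*(-1/7490)) = (86233421/11287)*(-7490) = -645888323290/11287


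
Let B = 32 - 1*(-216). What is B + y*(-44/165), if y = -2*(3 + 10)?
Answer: 3824/15 ≈ 254.93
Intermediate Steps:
B = 248 (B = 32 + 216 = 248)
y = -26 (y = -2*13 = -26)
B + y*(-44/165) = 248 - (-1144)/165 = 248 - 26*(-4/15) = 248 + 104/15 = 3824/15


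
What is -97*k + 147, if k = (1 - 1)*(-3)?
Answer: 147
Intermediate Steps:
k = 0 (k = 0*(-3) = 0)
-97*k + 147 = -97*0 + 147 = 0 + 147 = 147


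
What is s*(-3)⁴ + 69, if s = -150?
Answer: -12081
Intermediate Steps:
s*(-3)⁴ + 69 = -150*(-3)⁴ + 69 = -150*81 + 69 = -12150 + 69 = -12081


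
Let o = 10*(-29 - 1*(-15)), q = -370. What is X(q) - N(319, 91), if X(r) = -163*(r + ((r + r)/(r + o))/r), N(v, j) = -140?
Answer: 15414913/255 ≈ 60451.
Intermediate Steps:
o = -140 (o = 10*(-29 + 15) = 10*(-14) = -140)
X(r) = -326/(-140 + r) - 163*r (X(r) = -163*(r + ((r + r)/(r - 140))/r) = -163*(r + ((2*r)/(-140 + r))/r) = -163*(r + (2*r/(-140 + r))/r) = -163*(r + 2/(-140 + r)) = -326/(-140 + r) - 163*r)
X(q) - N(319, 91) = 163*(-2 - 1*(-370)**2 + 140*(-370))/(-140 - 370) - 1*(-140) = 163*(-2 - 1*136900 - 51800)/(-510) + 140 = 163*(-1/510)*(-2 - 136900 - 51800) + 140 = 163*(-1/510)*(-188702) + 140 = 15379213/255 + 140 = 15414913/255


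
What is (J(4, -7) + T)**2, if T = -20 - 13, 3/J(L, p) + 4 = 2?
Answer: 4761/4 ≈ 1190.3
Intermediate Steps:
J(L, p) = -3/2 (J(L, p) = 3/(-4 + 2) = 3/(-2) = 3*(-1/2) = -3/2)
T = -33
(J(4, -7) + T)**2 = (-3/2 - 33)**2 = (-69/2)**2 = 4761/4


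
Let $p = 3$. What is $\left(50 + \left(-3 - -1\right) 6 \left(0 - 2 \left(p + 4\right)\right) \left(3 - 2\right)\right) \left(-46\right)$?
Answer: $-10028$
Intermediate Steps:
$\left(50 + \left(-3 - -1\right) 6 \left(0 - 2 \left(p + 4\right)\right) \left(3 - 2\right)\right) \left(-46\right) = \left(50 + \left(-3 - -1\right) 6 \left(0 - 2 \left(3 + 4\right)\right) \left(3 - 2\right)\right) \left(-46\right) = \left(50 + \left(-3 + 1\right) 6 \left(0 - 14\right) 1\right) \left(-46\right) = \left(50 + \left(-2\right) 6 \left(0 - 14\right) 1\right) \left(-46\right) = \left(50 - 12 \left(\left(-14\right) 1\right)\right) \left(-46\right) = \left(50 - -168\right) \left(-46\right) = \left(50 + 168\right) \left(-46\right) = 218 \left(-46\right) = -10028$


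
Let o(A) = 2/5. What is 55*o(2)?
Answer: 22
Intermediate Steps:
o(A) = 2/5 (o(A) = 2*(1/5) = 2/5)
55*o(2) = 55*(2/5) = 22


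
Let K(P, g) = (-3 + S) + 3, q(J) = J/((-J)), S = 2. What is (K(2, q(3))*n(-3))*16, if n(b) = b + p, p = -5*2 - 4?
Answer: -544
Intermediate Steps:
q(J) = -1 (q(J) = J*(-1/J) = -1)
K(P, g) = 2 (K(P, g) = (-3 + 2) + 3 = -1 + 3 = 2)
p = -14 (p = -10 - 4 = -14)
n(b) = -14 + b (n(b) = b - 14 = -14 + b)
(K(2, q(3))*n(-3))*16 = (2*(-14 - 3))*16 = (2*(-17))*16 = -34*16 = -544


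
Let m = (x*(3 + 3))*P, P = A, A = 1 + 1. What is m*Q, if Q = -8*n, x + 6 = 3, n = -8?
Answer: -2304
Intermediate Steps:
A = 2
P = 2
x = -3 (x = -6 + 3 = -3)
Q = 64 (Q = -8*(-8) = 64)
m = -36 (m = -3*(3 + 3)*2 = -3*6*2 = -18*2 = -36)
m*Q = -36*64 = -2304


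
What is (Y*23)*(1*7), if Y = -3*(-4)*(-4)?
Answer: -7728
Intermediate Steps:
Y = -48 (Y = 12*(-4) = -48)
(Y*23)*(1*7) = (-48*23)*(1*7) = -1104*7 = -7728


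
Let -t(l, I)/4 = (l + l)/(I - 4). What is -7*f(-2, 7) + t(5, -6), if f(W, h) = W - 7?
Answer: 67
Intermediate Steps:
f(W, h) = -7 + W
t(l, I) = -8*l/(-4 + I) (t(l, I) = -4*(l + l)/(I - 4) = -4*2*l/(-4 + I) = -8*l/(-4 + I))
-7*f(-2, 7) + t(5, -6) = -7*(-7 - 2) - 8*5/(-4 - 6) = -7*(-9) - 8*5/(-10) = 63 - 8*5*(-⅒) = 63 + 4 = 67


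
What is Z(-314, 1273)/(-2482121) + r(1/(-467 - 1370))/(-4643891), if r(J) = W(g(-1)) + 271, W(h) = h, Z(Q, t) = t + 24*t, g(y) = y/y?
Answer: -148466967987/11526699372811 ≈ -0.012880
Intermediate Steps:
g(y) = 1
Z(Q, t) = 25*t
r(J) = 272 (r(J) = 1 + 271 = 272)
Z(-314, 1273)/(-2482121) + r(1/(-467 - 1370))/(-4643891) = (25*1273)/(-2482121) + 272/(-4643891) = 31825*(-1/2482121) + 272*(-1/4643891) = -31825/2482121 - 272/4643891 = -148466967987/11526699372811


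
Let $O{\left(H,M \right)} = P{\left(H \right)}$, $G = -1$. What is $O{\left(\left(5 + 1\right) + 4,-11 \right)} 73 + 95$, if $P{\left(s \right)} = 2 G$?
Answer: $-51$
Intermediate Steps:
$P{\left(s \right)} = -2$ ($P{\left(s \right)} = 2 \left(-1\right) = -2$)
$O{\left(H,M \right)} = -2$
$O{\left(\left(5 + 1\right) + 4,-11 \right)} 73 + 95 = \left(-2\right) 73 + 95 = -146 + 95 = -51$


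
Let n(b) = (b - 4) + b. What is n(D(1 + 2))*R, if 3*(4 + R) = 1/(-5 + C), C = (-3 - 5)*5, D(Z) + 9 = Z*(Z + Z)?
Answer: -7574/135 ≈ -56.104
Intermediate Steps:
D(Z) = -9 + 2*Z² (D(Z) = -9 + Z*(Z + Z) = -9 + Z*(2*Z) = -9 + 2*Z²)
C = -40 (C = -8*5 = -40)
n(b) = -4 + 2*b (n(b) = (-4 + b) + b = -4 + 2*b)
R = -541/135 (R = -4 + 1/(3*(-5 - 40)) = -4 + (⅓)/(-45) = -4 + (⅓)*(-1/45) = -4 - 1/135 = -541/135 ≈ -4.0074)
n(D(1 + 2))*R = (-4 + 2*(-9 + 2*(1 + 2)²))*(-541/135) = (-4 + 2*(-9 + 2*3²))*(-541/135) = (-4 + 2*(-9 + 2*9))*(-541/135) = (-4 + 2*(-9 + 18))*(-541/135) = (-4 + 2*9)*(-541/135) = (-4 + 18)*(-541/135) = 14*(-541/135) = -7574/135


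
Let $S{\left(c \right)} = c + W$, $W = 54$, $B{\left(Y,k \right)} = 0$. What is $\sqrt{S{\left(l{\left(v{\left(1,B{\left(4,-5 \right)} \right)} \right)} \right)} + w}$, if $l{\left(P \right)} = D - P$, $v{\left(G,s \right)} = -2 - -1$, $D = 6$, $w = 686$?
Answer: $3 \sqrt{83} \approx 27.331$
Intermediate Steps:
$v{\left(G,s \right)} = -1$ ($v{\left(G,s \right)} = -2 + 1 = -1$)
$l{\left(P \right)} = 6 - P$
$S{\left(c \right)} = 54 + c$ ($S{\left(c \right)} = c + 54 = 54 + c$)
$\sqrt{S{\left(l{\left(v{\left(1,B{\left(4,-5 \right)} \right)} \right)} \right)} + w} = \sqrt{\left(54 + \left(6 - -1\right)\right) + 686} = \sqrt{\left(54 + \left(6 + 1\right)\right) + 686} = \sqrt{\left(54 + 7\right) + 686} = \sqrt{61 + 686} = \sqrt{747} = 3 \sqrt{83}$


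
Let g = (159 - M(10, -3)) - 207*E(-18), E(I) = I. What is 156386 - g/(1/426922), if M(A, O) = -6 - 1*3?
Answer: -1662277882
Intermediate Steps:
M(A, O) = -9 (M(A, O) = -6 - 3 = -9)
g = 3894 (g = (159 - 1*(-9)) - 207*(-18) = (159 + 9) + 3726 = 168 + 3726 = 3894)
156386 - g/(1/426922) = 156386 - 3894/(1/426922) = 156386 - 3894/1/426922 = 156386 - 3894*426922 = 156386 - 1*1662434268 = 156386 - 1662434268 = -1662277882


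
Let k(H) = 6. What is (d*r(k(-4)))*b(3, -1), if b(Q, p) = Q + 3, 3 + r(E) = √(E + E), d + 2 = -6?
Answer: 144 - 96*√3 ≈ -22.277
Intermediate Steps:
d = -8 (d = -2 - 6 = -8)
r(E) = -3 + √2*√E (r(E) = -3 + √(E + E) = -3 + √(2*E) = -3 + √2*√E)
b(Q, p) = 3 + Q
(d*r(k(-4)))*b(3, -1) = (-8*(-3 + √2*√6))*(3 + 3) = -8*(-3 + 2*√3)*6 = (24 - 16*√3)*6 = 144 - 96*√3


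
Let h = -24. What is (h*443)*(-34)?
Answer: 361488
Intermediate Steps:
(h*443)*(-34) = -24*443*(-34) = -10632*(-34) = 361488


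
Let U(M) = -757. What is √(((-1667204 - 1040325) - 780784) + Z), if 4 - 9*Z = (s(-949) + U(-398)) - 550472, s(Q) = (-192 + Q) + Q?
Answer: I*√30841494/3 ≈ 1851.2*I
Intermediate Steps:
s(Q) = -192 + 2*Q
Z = 184441/3 (Z = 4/9 - (((-192 + 2*(-949)) - 757) - 550472)/9 = 4/9 - (((-192 - 1898) - 757) - 550472)/9 = 4/9 - ((-2090 - 757) - 550472)/9 = 4/9 - (-2847 - 550472)/9 = 4/9 - ⅑*(-553319) = 4/9 + 553319/9 = 184441/3 ≈ 61480.)
√(((-1667204 - 1040325) - 780784) + Z) = √(((-1667204 - 1040325) - 780784) + 184441/3) = √((-2707529 - 780784) + 184441/3) = √(-3488313 + 184441/3) = √(-10280498/3) = I*√30841494/3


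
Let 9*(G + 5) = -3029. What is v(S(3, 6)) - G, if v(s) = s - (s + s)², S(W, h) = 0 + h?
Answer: 1832/9 ≈ 203.56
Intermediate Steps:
G = -3074/9 (G = -5 + (⅑)*(-3029) = -5 - 3029/9 = -3074/9 ≈ -341.56)
S(W, h) = h
v(s) = s - 4*s² (v(s) = s - (2*s)² = s - 4*s²)
v(S(3, 6)) - G = 6*(1 - 4*6) - 1*(-3074/9) = 6*(1 - 24) + 3074/9 = 6*(-23) + 3074/9 = -138 + 3074/9 = 1832/9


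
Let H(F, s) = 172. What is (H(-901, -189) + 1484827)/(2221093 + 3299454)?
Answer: 1484999/5520547 ≈ 0.26899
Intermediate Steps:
(H(-901, -189) + 1484827)/(2221093 + 3299454) = (172 + 1484827)/(2221093 + 3299454) = 1484999/5520547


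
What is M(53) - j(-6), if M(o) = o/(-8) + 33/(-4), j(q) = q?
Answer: -71/8 ≈ -8.8750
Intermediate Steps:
M(o) = -33/4 - o/8 (M(o) = o*(-⅛) + 33*(-¼) = -o/8 - 33/4 = -33/4 - o/8)
M(53) - j(-6) = (-33/4 - ⅛*53) - 1*(-6) = (-33/4 - 53/8) + 6 = -119/8 + 6 = -71/8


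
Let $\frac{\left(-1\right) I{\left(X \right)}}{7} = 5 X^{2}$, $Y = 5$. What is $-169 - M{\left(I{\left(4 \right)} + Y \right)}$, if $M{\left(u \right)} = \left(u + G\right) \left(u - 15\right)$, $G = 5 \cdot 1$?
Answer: $-313669$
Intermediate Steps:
$G = 5$
$I{\left(X \right)} = - 35 X^{2}$ ($I{\left(X \right)} = - 7 \cdot 5 X^{2} = - 35 X^{2}$)
$M{\left(u \right)} = \left(-15 + u\right) \left(5 + u\right)$ ($M{\left(u \right)} = \left(u + 5\right) \left(u - 15\right) = \left(5 + u\right) \left(-15 + u\right) = \left(-15 + u\right) \left(5 + u\right)$)
$-169 - M{\left(I{\left(4 \right)} + Y \right)} = -169 - \left(-75 + \left(- 35 \cdot 4^{2} + 5\right)^{2} - 10 \left(- 35 \cdot 4^{2} + 5\right)\right) = -169 - \left(-75 + \left(\left(-35\right) 16 + 5\right)^{2} - 10 \left(\left(-35\right) 16 + 5\right)\right) = -169 - \left(-75 + \left(-560 + 5\right)^{2} - 10 \left(-560 + 5\right)\right) = -169 - \left(-75 + \left(-555\right)^{2} - -5550\right) = -169 - \left(-75 + 308025 + 5550\right) = -169 - 313500 = -313669$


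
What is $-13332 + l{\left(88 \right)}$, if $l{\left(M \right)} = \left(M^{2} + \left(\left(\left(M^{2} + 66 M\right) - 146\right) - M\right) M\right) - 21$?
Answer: $1166375$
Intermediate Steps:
$l{\left(M \right)} = -21 + M^{2} + M \left(-146 + M^{2} + 65 M\right)$ ($l{\left(M \right)} = \left(M^{2} + \left(\left(-146 + M^{2} + 66 M\right) - M\right) M\right) - 21 = \left(M^{2} + \left(-146 + M^{2} + 65 M\right) M\right) - 21 = \left(M^{2} + M \left(-146 + M^{2} + 65 M\right)\right) - 21 = -21 + M^{2} + M \left(-146 + M^{2} + 65 M\right)$)
$-13332 + l{\left(88 \right)} = -13332 + \left(-21 + 88^{3} - 12848 + 66 \cdot 88^{2}\right) = -13332 + \left(-21 + 681472 - 12848 + 66 \cdot 7744\right) = -13332 + \left(-21 + 681472 - 12848 + 511104\right) = -13332 + 1179707 = 1166375$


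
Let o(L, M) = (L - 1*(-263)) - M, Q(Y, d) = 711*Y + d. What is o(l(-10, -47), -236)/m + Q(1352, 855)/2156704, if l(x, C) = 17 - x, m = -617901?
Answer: 593364809123/1332629558304 ≈ 0.44526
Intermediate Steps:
Q(Y, d) = d + 711*Y
o(L, M) = 263 + L - M (o(L, M) = (L + 263) - M = (263 + L) - M = 263 + L - M)
o(l(-10, -47), -236)/m + Q(1352, 855)/2156704 = (263 + (17 - 1*(-10)) - 1*(-236))/(-617901) + (855 + 711*1352)/2156704 = (263 + (17 + 10) + 236)*(-1/617901) + (855 + 961272)*(1/2156704) = (263 + 27 + 236)*(-1/617901) + 962127*(1/2156704) = 526*(-1/617901) + 962127/2156704 = -526/617901 + 962127/2156704 = 593364809123/1332629558304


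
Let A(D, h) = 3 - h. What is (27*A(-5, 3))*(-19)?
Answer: 0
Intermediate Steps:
(27*A(-5, 3))*(-19) = (27*(3 - 1*3))*(-19) = (27*(3 - 3))*(-19) = (27*0)*(-19) = 0*(-19) = 0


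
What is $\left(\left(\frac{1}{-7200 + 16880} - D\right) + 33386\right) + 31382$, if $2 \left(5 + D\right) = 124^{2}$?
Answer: $\frac{552582801}{9680} \approx 57085.0$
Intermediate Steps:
$D = 7683$ ($D = -5 + \frac{124^{2}}{2} = -5 + \frac{1}{2} \cdot 15376 = -5 + 7688 = 7683$)
$\left(\left(\frac{1}{-7200 + 16880} - D\right) + 33386\right) + 31382 = \left(\left(\frac{1}{-7200 + 16880} - 7683\right) + 33386\right) + 31382 = \left(\left(\frac{1}{9680} - 7683\right) + 33386\right) + 31382 = \left(- \frac{74371439}{9680} + 33386\right) + 31382 = \frac{248805041}{9680} + 31382 = \frac{552582801}{9680}$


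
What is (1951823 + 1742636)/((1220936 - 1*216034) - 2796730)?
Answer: -3694459/1791828 ≈ -2.0618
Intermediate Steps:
(1951823 + 1742636)/((1220936 - 1*216034) - 2796730) = 3694459/((1220936 - 216034) - 2796730) = 3694459/(1004902 - 2796730) = 3694459/(-1791828) = 3694459*(-1/1791828) = -3694459/1791828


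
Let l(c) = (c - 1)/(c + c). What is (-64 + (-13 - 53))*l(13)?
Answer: -60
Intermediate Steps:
l(c) = (-1 + c)/(2*c) (l(c) = (-1 + c)/((2*c)) = (-1 + c)*(1/(2*c)) = (-1 + c)/(2*c))
(-64 + (-13 - 53))*l(13) = (-64 + (-13 - 53))*((1/2)*(-1 + 13)/13) = (-64 - 66)*((1/2)*(1/13)*12) = -130*6/13 = -60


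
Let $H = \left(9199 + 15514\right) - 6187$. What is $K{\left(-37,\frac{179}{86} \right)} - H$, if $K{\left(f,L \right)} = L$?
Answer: $- \frac{1593057}{86} \approx -18524.0$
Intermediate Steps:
$H = 18526$ ($H = 24713 - 6187 = 18526$)
$K{\left(-37,\frac{179}{86} \right)} - H = \frac{179}{86} - 18526 = - \frac{1593057}{86}$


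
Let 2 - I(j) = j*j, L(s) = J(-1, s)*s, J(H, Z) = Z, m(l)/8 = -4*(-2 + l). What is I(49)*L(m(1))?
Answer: -2456576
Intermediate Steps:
m(l) = 64 - 32*l (m(l) = 8*(-4*(-2 + l)) = 8*(8 - 4*l) = 64 - 32*l)
L(s) = s² (L(s) = s*s = s²)
I(j) = 2 - j² (I(j) = 2 - j*j = 2 - j²)
I(49)*L(m(1)) = (2 - 1*49²)*(64 - 32*1)² = (2 - 1*2401)*(64 - 32)² = (2 - 2401)*32² = -2399*1024 = -2456576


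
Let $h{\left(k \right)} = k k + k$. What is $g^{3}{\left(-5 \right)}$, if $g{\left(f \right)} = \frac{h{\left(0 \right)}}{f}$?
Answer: $0$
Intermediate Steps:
$h{\left(k \right)} = k + k^{2}$ ($h{\left(k \right)} = k^{2} + k = k + k^{2}$)
$g{\left(f \right)} = 0$ ($g{\left(f \right)} = \frac{0 \left(1 + 0\right)}{f} = \frac{0 \cdot 1}{f} = \frac{0}{f} = 0$)
$g^{3}{\left(-5 \right)} = 0^{3} = 0$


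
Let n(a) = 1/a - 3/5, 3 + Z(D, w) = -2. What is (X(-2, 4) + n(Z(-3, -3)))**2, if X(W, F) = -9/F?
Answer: 3721/400 ≈ 9.3025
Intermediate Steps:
Z(D, w) = -5 (Z(D, w) = -3 - 2 = -5)
n(a) = -3/5 + 1/a (n(a) = 1/a - 3*1/5 = 1/a - 3/5 = -3/5 + 1/a)
(X(-2, 4) + n(Z(-3, -3)))**2 = (-9/4 + (-3/5 + 1/(-5)))**2 = (-9*1/4 + (-3/5 - 1/5))**2 = (-9/4 - 4/5)**2 = (-61/20)**2 = 3721/400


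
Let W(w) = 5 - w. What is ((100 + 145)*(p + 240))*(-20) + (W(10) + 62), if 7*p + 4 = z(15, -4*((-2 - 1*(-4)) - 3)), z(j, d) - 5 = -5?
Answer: -1173143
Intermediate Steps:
z(j, d) = 0 (z(j, d) = 5 - 5 = 0)
p = -4/7 (p = -4/7 + (⅐)*0 = -4/7 + 0 = -4/7 ≈ -0.57143)
((100 + 145)*(p + 240))*(-20) + (W(10) + 62) = ((100 + 145)*(-4/7 + 240))*(-20) + ((5 - 1*10) + 62) = (245*(1676/7))*(-20) + ((5 - 10) + 62) = 58660*(-20) + (-5 + 62) = -1173200 + 57 = -1173143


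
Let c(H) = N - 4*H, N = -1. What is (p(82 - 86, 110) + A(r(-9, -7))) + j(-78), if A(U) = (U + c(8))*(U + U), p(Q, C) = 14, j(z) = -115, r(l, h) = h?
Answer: 459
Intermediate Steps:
c(H) = -1 - 4*H
A(U) = 2*U*(-33 + U) (A(U) = (U + (-1 - 4*8))*(U + U) = (U + (-1 - 32))*(2*U) = (U - 33)*(2*U) = (-33 + U)*(2*U) = 2*U*(-33 + U))
(p(82 - 86, 110) + A(r(-9, -7))) + j(-78) = (14 + 2*(-7)*(-33 - 7)) - 115 = (14 + 2*(-7)*(-40)) - 115 = (14 + 560) - 115 = 574 - 115 = 459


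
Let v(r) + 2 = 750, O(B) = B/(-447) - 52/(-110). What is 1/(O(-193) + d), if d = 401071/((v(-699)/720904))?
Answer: 417945/161553448650839 ≈ 2.5870e-9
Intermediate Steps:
O(B) = 26/55 - B/447 (O(B) = B*(-1/447) - 52*(-1/110) = -B/447 + 26/55 = 26/55 - B/447)
v(r) = 748 (v(r) = -2 + 750 = 748)
d = 6571220186/17 (d = 401071/((748/720904)) = 401071/((748*(1/720904))) = 401071/(187/180226) = 401071*(180226/187) = 6571220186/17 ≈ 3.8654e+8)
1/(O(-193) + d) = 1/((26/55 - 1/447*(-193)) + 6571220186/17) = 1/((26/55 + 193/447) + 6571220186/17) = 1/(22237/24585 + 6571220186/17) = 1/(161553448650839/417945) = 417945/161553448650839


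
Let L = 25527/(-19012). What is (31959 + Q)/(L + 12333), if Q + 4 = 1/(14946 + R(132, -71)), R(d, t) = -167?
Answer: 2992887709784/1154976234117 ≈ 2.5913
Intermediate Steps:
L = -25527/19012 (L = 25527*(-1/19012) = -25527/19012 ≈ -1.3427)
Q = -59115/14779 (Q = -4 + 1/(14946 - 167) = -4 + 1/14779 = -59115/14779 ≈ -3.9999)
(31959 + Q)/(L + 12333) = (31959 - 59115/14779)/(-25527/19012 + 12333) = 472262946/(14779*(234449469/19012)) = (472262946/14779)*(19012/234449469) = 2992887709784/1154976234117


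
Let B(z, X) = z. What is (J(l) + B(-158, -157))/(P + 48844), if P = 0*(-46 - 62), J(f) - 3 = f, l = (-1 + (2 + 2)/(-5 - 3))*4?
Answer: -161/48844 ≈ -0.0032962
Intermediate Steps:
l = -6 (l = (-1 + 4/(-8))*4 = (-1 + 4*(-1/8))*4 = (-1 - 1/2)*4 = -3/2*4 = -6)
J(f) = 3 + f
P = 0 (P = 0*(-108) = 0)
(J(l) + B(-158, -157))/(P + 48844) = ((3 - 6) - 158)/(0 + 48844) = (-3 - 158)/48844 = -161*1/48844 = -161/48844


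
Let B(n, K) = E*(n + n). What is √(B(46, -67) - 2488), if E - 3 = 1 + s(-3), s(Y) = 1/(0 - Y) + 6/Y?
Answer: 2*I*√5115/3 ≈ 47.68*I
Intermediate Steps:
s(Y) = 5/Y (s(Y) = 1/(-Y) + 6/Y = 1*(-1/Y) + 6/Y = -1/Y + 6/Y = 5/Y)
E = 7/3 (E = 3 + (1 + 5/(-3)) = 3 + (1 + 5*(-⅓)) = 3 + (1 - 5/3) = 3 - ⅔ = 7/3 ≈ 2.3333)
B(n, K) = 14*n/3 (B(n, K) = 7*(n + n)/3 = 7*(2*n)/3 = 14*n/3)
√(B(46, -67) - 2488) = √((14/3)*46 - 2488) = √(644/3 - 2488) = √(-6820/3) = 2*I*√5115/3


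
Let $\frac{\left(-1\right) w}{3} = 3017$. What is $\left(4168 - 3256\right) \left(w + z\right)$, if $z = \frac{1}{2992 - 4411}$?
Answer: $- \frac{3904384480}{473} \approx -8.2545 \cdot 10^{6}$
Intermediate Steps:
$w = -9051$ ($w = \left(-3\right) 3017 = -9051$)
$z = - \frac{1}{1419}$ ($z = \frac{1}{-1419} = - \frac{1}{1419} \approx -0.00070472$)
$\left(4168 - 3256\right) \left(w + z\right) = \left(4168 - 3256\right) \left(-9051 - \frac{1}{1419}\right) = 912 \left(- \frac{12843370}{1419}\right) = - \frac{3904384480}{473}$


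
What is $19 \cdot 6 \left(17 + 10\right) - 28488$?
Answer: $-25410$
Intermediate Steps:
$19 \cdot 6 \left(17 + 10\right) - 28488 = 114 \cdot 27 - 28488 = 3078 - 28488 = -25410$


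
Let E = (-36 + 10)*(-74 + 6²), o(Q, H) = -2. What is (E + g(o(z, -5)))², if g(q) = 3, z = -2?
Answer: 982081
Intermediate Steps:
E = 988 (E = -26*(-74 + 36) = -26*(-38) = 988)
(E + g(o(z, -5)))² = (988 + 3)² = 991² = 982081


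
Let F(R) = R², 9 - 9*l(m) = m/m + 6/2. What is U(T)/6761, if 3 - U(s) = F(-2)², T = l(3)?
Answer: -13/6761 ≈ -0.0019228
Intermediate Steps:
l(m) = 5/9 (l(m) = 1 - (m/m + 6/2)/9 = 1 - (1 + 6*(½))/9 = 1 - (1 + 3)/9 = 1 - ⅑*4 = 1 - 4/9 = 5/9)
T = 5/9 ≈ 0.55556
U(s) = -13 (U(s) = 3 - ((-2)²)² = 3 - 1*4² = 3 - 1*16 = 3 - 16 = -13)
U(T)/6761 = -13/6761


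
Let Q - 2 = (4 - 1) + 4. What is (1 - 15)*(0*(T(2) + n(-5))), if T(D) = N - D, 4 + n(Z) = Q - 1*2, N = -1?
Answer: 0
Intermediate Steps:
Q = 9 (Q = 2 + ((4 - 1) + 4) = 2 + (3 + 4) = 2 + 7 = 9)
n(Z) = 3 (n(Z) = -4 + (9 - 1*2) = -4 + (9 - 2) = -4 + 7 = 3)
T(D) = -1 - D
(1 - 15)*(0*(T(2) + n(-5))) = (1 - 15)*(0*((-1 - 1*2) + 3)) = -0*((-1 - 2) + 3) = -0*(-3 + 3) = -0*0 = -14*0 = 0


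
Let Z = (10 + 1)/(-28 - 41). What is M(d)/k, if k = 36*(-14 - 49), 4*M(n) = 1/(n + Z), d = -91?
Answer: 23/19020960 ≈ 1.2092e-6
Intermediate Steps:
Z = -11/69 (Z = 11/(-69) = 11*(-1/69) = -11/69 ≈ -0.15942)
M(n) = 1/(4*(-11/69 + n)) (M(n) = 1/(4*(n - 11/69)) = 1/(4*(-11/69 + n)))
k = -2268 (k = 36*(-63) = -2268)
M(d)/k = (69/(4*(-11 + 69*(-91))))/(-2268) = (69/(4*(-11 - 6279)))*(-1/2268) = ((69/4)/(-6290))*(-1/2268) = ((69/4)*(-1/6290))*(-1/2268) = -69/25160*(-1/2268) = 23/19020960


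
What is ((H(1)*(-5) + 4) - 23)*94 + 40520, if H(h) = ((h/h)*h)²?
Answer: 38264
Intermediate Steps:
H(h) = h² (H(h) = (1*h)² = h²)
((H(1)*(-5) + 4) - 23)*94 + 40520 = ((1²*(-5) + 4) - 23)*94 + 40520 = ((1*(-5) + 4) - 23)*94 + 40520 = ((-5 + 4) - 23)*94 + 40520 = (-1 - 23)*94 + 40520 = -24*94 + 40520 = -2256 + 40520 = 38264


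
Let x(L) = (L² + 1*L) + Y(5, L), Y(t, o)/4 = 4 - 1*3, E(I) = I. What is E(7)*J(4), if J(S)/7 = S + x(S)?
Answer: 1372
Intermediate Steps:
Y(t, o) = 4 (Y(t, o) = 4*(4 - 1*3) = 4*(4 - 3) = 4*1 = 4)
x(L) = 4 + L + L² (x(L) = (L² + 1*L) + 4 = (L² + L) + 4 = (L + L²) + 4 = 4 + L + L²)
J(S) = 28 + 7*S² + 14*S (J(S) = 7*(S + (4 + S + S²)) = 7*(4 + S² + 2*S) = 28 + 7*S² + 14*S)
E(7)*J(4) = 7*(28 + 7*4² + 14*4) = 7*(28 + 7*16 + 56) = 7*(28 + 112 + 56) = 7*196 = 1372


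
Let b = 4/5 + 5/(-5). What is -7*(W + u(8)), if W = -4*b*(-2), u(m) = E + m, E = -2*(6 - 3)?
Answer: -14/5 ≈ -2.8000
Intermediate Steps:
b = -⅕ (b = 4*(⅕) + 5*(-⅕) = ⅘ - 1 = -⅕ ≈ -0.20000)
E = -6 (E = -2*3 = -6)
u(m) = -6 + m
W = -8/5 (W = -4*(-⅕)*(-2) = (⅘)*(-2) = -8/5 ≈ -1.6000)
-7*(W + u(8)) = -7*(-8/5 + (-6 + 8)) = -7*(-8/5 + 2) = -7*⅖ = -14/5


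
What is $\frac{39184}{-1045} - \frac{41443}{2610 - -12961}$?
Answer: $- \frac{653441999}{16271695} \approx -40.158$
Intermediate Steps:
$\frac{39184}{-1045} - \frac{41443}{2610 - -12961} = 39184 \left(- \frac{1}{1045}\right) - \frac{41443}{2610 + 12961} = - \frac{39184}{1045} - \frac{41443}{15571} = - \frac{653441999}{16271695}$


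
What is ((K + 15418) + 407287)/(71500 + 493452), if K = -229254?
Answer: 193451/564952 ≈ 0.34242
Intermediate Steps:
((K + 15418) + 407287)/(71500 + 493452) = ((-229254 + 15418) + 407287)/(71500 + 493452) = (-213836 + 407287)/564952 = 193451*(1/564952) = 193451/564952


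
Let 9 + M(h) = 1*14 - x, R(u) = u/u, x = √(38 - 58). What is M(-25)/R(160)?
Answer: 5 - 2*I*√5 ≈ 5.0 - 4.4721*I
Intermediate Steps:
x = 2*I*√5 (x = √(-20) = 2*I*√5 ≈ 4.4721*I)
R(u) = 1
M(h) = 5 - 2*I*√5 (M(h) = -9 + (1*14 - 2*I*√5) = -9 + (14 - 2*I*√5) = 5 - 2*I*√5)
M(-25)/R(160) = (5 - 2*I*√5)/1 = (5 - 2*I*√5)*1 = 5 - 2*I*√5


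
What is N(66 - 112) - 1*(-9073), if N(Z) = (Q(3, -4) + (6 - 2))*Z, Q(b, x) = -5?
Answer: 9119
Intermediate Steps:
N(Z) = -Z (N(Z) = (-5 + (6 - 2))*Z = (-5 + 4)*Z = -Z)
N(66 - 112) - 1*(-9073) = -(66 - 112) - 1*(-9073) = -1*(-46) + 9073 = 46 + 9073 = 9119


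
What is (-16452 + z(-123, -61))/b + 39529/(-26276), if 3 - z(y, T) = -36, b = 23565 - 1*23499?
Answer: -72312817/289036 ≈ -250.19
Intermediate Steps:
b = 66 (b = 23565 - 23499 = 66)
z(y, T) = 39 (z(y, T) = 3 - 1*(-36) = 3 + 36 = 39)
(-16452 + z(-123, -61))/b + 39529/(-26276) = (-16452 + 39)/66 + 39529/(-26276) = -16413*1/66 + 39529*(-1/26276) = -5471/22 - 39529/26276 = -72312817/289036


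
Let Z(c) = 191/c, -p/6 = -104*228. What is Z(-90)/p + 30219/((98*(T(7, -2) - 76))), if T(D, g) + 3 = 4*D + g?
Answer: -27638540941/4750462080 ≈ -5.8181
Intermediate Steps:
T(D, g) = -3 + g + 4*D (T(D, g) = -3 + (4*D + g) = -3 + (g + 4*D) = -3 + g + 4*D)
p = 142272 (p = -(-624)*228 = -6*(-23712) = 142272)
Z(-90)/p + 30219/((98*(T(7, -2) - 76))) = (191/(-90))/142272 + 30219/((98*((-3 - 2 + 4*7) - 76))) = (191*(-1/90))*(1/142272) + 30219/((98*((-3 - 2 + 28) - 76))) = -191/90*1/142272 + 30219/((98*(23 - 76))) = -191/12804480 + 30219/((98*(-53))) = -191/12804480 + 30219/(-5194) = -191/12804480 + 30219*(-1/5194) = -191/12804480 - 4317/742 = -27638540941/4750462080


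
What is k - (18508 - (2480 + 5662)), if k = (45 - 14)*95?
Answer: -7421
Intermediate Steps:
k = 2945 (k = 31*95 = 2945)
k - (18508 - (2480 + 5662)) = 2945 - (18508 - (2480 + 5662)) = 2945 - (18508 - 1*8142) = 2945 - (18508 - 8142) = 2945 - 1*10366 = 2945 - 10366 = -7421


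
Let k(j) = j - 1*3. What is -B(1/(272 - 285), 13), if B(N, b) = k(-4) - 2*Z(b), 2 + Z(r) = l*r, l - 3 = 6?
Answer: 237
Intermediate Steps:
l = 9 (l = 3 + 6 = 9)
k(j) = -3 + j (k(j) = j - 3 = -3 + j)
Z(r) = -2 + 9*r
B(N, b) = -3 - 18*b (B(N, b) = (-3 - 4) - 2*(-2 + 9*b) = -7 + (4 - 18*b) = -3 - 18*b)
-B(1/(272 - 285), 13) = -(-3 - 18*13) = -(-3 - 234) = -1*(-237) = 237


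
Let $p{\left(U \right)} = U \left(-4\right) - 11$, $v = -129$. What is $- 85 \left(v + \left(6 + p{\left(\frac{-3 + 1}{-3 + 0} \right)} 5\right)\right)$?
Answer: $\frac{48790}{3} \approx 16263.0$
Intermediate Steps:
$p{\left(U \right)} = -11 - 4 U$ ($p{\left(U \right)} = - 4 U - 11 = -11 - 4 U$)
$- 85 \left(v + \left(6 + p{\left(\frac{-3 + 1}{-3 + 0} \right)} 5\right)\right) = - 85 \left(-129 + \left(6 + \left(-11 - 4 \frac{-3 + 1}{-3 + 0}\right) 5\right)\right) = - 85 \left(-129 + \left(6 + \left(-11 - 4 \left(- \frac{2}{-3}\right)\right) 5\right)\right) = - 85 \left(-129 + \left(6 + \left(-11 - 4 \left(\left(-2\right) \left(- \frac{1}{3}\right)\right)\right) 5\right)\right) = - 85 \left(-129 + \left(6 + \left(-11 - \frac{8}{3}\right) 5\right)\right) = - 85 \left(-129 + \left(6 - \frac{205}{3}\right)\right) = - 85 \left(-129 - \frac{187}{3}\right) = \left(-85\right) \left(- \frac{574}{3}\right) = \frac{48790}{3}$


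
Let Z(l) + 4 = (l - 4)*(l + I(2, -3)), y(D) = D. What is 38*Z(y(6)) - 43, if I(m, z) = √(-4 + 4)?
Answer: 261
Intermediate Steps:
I(m, z) = 0 (I(m, z) = √0 = 0)
Z(l) = -4 + l*(-4 + l) (Z(l) = -4 + (l - 4)*(l + 0) = -4 + (-4 + l)*l = -4 + l*(-4 + l))
38*Z(y(6)) - 43 = 38*(-4 + 6² - 4*6) - 43 = 38*(-4 + 36 - 24) - 43 = 38*8 - 43 = 304 - 43 = 261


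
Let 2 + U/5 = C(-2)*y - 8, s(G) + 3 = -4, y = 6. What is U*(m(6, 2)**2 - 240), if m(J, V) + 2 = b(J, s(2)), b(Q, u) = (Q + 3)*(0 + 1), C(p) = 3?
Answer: -7640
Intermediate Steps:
s(G) = -7 (s(G) = -3 - 4 = -7)
b(Q, u) = 3 + Q (b(Q, u) = (3 + Q)*1 = 3 + Q)
m(J, V) = 1 + J (m(J, V) = -2 + (3 + J) = 1 + J)
U = 40 (U = -10 + 5*(3*6 - 8) = -10 + 5*(18 - 8) = -10 + 5*10 = -10 + 50 = 40)
U*(m(6, 2)**2 - 240) = 40*((1 + 6)**2 - 240) = 40*(7**2 - 240) = 40*(49 - 240) = 40*(-191) = -7640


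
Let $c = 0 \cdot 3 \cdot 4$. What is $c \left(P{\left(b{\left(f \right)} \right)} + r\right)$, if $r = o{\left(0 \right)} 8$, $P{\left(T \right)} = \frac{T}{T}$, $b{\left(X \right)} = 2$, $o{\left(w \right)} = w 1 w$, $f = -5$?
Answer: $0$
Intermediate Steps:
$o{\left(w \right)} = w^{2}$ ($o{\left(w \right)} = w w = w^{2}$)
$P{\left(T \right)} = 1$
$r = 0$ ($r = 0^{2} \cdot 8 = 0 \cdot 8 = 0$)
$c = 0$ ($c = 0 \cdot 4 = 0$)
$c \left(P{\left(b{\left(f \right)} \right)} + r\right) = 0 \left(1 + 0\right) = 0 \cdot 1 = 0$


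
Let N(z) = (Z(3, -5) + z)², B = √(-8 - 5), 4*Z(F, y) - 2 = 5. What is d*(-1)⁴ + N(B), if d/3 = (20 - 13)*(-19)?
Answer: -6543/16 + 7*I*√13/2 ≈ -408.94 + 12.619*I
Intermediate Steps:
Z(F, y) = 7/4 (Z(F, y) = ½ + (¼)*5 = ½ + 5/4 = 7/4)
B = I*√13 (B = √(-13) = I*√13 ≈ 3.6056*I)
d = -399 (d = 3*((20 - 13)*(-19)) = 3*(7*(-19)) = 3*(-133) = -399)
N(z) = (7/4 + z)²
d*(-1)⁴ + N(B) = -399*(-1)⁴ + (7 + 4*(I*√13))²/16 = -399*1 + (7 + 4*I*√13)²/16 = -399 + (7 + 4*I*√13)²/16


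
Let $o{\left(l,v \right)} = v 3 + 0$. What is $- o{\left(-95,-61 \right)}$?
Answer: $183$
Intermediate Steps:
$o{\left(l,v \right)} = 3 v$ ($o{\left(l,v \right)} = 3 v + 0 = 3 v$)
$- o{\left(-95,-61 \right)} = - 3 \left(-61\right) = \left(-1\right) \left(-183\right) = 183$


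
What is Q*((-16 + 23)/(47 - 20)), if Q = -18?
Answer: -14/3 ≈ -4.6667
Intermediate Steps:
Q*((-16 + 23)/(47 - 20)) = -18*(-16 + 23)/(47 - 20) = -126/27 = -18*7/27 = -14/3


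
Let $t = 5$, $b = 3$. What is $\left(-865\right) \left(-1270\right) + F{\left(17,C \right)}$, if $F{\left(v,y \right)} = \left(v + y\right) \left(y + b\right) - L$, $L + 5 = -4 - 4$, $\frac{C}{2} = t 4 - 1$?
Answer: $1100818$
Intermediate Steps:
$C = 38$ ($C = 2 \left(5 \cdot 4 - 1\right) = 2 \left(20 - 1\right) = 2 \cdot 19 = 38$)
$L = -13$ ($L = -5 - 8 = -13$)
$F{\left(v,y \right)} = 13 + \left(3 + y\right) \left(v + y\right)$ ($F{\left(v,y \right)} = \left(v + y\right) \left(y + 3\right) - -13 = \left(v + y\right) \left(3 + y\right) + 13 = \left(3 + y\right) \left(v + y\right) + 13 = 13 + \left(3 + y\right) \left(v + y\right)$)
$\left(-865\right) \left(-1270\right) + F{\left(17,C \right)} = \left(-865\right) \left(-1270\right) + \left(13 + 38^{2} + 3 \cdot 17 + 3 \cdot 38 + 17 \cdot 38\right) = 1098550 + \left(13 + 1444 + 51 + 114 + 646\right) = 1098550 + 2268 = 1100818$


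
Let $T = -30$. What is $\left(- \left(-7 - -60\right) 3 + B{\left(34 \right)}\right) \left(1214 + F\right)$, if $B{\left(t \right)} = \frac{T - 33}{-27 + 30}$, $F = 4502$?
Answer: $-1028880$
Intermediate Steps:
$B{\left(t \right)} = -21$ ($B{\left(t \right)} = \frac{-30 - 33}{-27 + 30} = - \frac{63}{3} = \left(-63\right) \frac{1}{3} = -21$)
$\left(- \left(-7 - -60\right) 3 + B{\left(34 \right)}\right) \left(1214 + F\right) = \left(- \left(-7 - -60\right) 3 - 21\right) \left(1214 + 4502\right) = \left(- \left(-7 + 60\right) 3 - 21\right) 5716 = \left(- 53 \cdot 3 - 21\right) 5716 = \left(\left(-1\right) 159 - 21\right) 5716 = \left(-159 - 21\right) 5716 = \left(-180\right) 5716 = -1028880$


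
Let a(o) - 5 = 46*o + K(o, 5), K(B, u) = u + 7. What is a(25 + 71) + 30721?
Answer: 35154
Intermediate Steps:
K(B, u) = 7 + u
a(o) = 17 + 46*o (a(o) = 5 + (46*o + (7 + 5)) = 5 + (46*o + 12) = 5 + (12 + 46*o) = 17 + 46*o)
a(25 + 71) + 30721 = (17 + 46*(25 + 71)) + 30721 = (17 + 46*96) + 30721 = (17 + 4416) + 30721 = 4433 + 30721 = 35154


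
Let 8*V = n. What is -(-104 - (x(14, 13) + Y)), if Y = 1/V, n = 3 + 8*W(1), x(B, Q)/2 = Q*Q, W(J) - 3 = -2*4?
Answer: 16346/37 ≈ 441.78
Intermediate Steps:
W(J) = -5 (W(J) = 3 - 2*4 = 3 - 8 = -5)
x(B, Q) = 2*Q**2 (x(B, Q) = 2*(Q*Q) = 2*Q**2)
n = -37 (n = 3 + 8*(-5) = 3 - 40 = -37)
V = -37/8 (V = (1/8)*(-37) = -37/8 ≈ -4.6250)
Y = -8/37 (Y = 1/(-37/8) = -8/37 ≈ -0.21622)
-(-104 - (x(14, 13) + Y)) = -(-104 - (2*13**2 - 8/37)) = -(-104 - (2*169 - 8/37)) = -(-104 - (338 - 8/37)) = -(-104 - 1*12498/37) = -(-104 - 12498/37) = -1*(-16346/37) = 16346/37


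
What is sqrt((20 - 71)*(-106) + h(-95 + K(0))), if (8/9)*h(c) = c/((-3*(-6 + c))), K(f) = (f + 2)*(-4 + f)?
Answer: 3*sqrt(114176846)/436 ≈ 73.523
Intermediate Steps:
K(f) = (-4 + f)*(2 + f) (K(f) = (2 + f)*(-4 + f) = (-4 + f)*(2 + f))
h(c) = 9*c/(8*(18 - 3*c)) (h(c) = 9*(c/((-3*(-6 + c))))/8 = 9*(c/(18 - 3*c))/8 = 9*c/(8*(18 - 3*c)))
sqrt((20 - 71)*(-106) + h(-95 + K(0))) = sqrt((20 - 71)*(-106) - 3*(-95 + (-8 + 0**2 - 2*0))/(-48 + 8*(-95 + (-8 + 0**2 - 2*0)))) = sqrt(-51*(-106) - 3*(-95 + (-8 + 0 + 0))/(-48 + 8*(-95 + (-8 + 0 + 0)))) = sqrt(5406 - 3*(-95 - 8)/(-48 + 8*(-95 - 8))) = sqrt(5406 - 3*(-103)/(-48 + 8*(-103))) = sqrt(5406 - 3*(-103)/(-48 - 824)) = sqrt(5406 - 3*(-103)/(-872)) = sqrt(5406 - 3*(-103)*(-1/872)) = sqrt(5406 - 309/872) = sqrt(4713723/872) = 3*sqrt(114176846)/436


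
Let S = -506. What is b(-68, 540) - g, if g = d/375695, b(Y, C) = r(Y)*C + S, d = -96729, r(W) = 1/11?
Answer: -1887179051/4132645 ≈ -456.65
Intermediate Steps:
r(W) = 1/11
b(Y, C) = -506 + C/11 (b(Y, C) = C/11 - 506 = -506 + C/11)
g = -96729/375695 ≈ -0.25747
b(-68, 540) - g = (-506 + (1/11)*540) - 1*(-96729/375695) = (-506 + 540/11) + 96729/375695 = -5026/11 + 96729/375695 = -1887179051/4132645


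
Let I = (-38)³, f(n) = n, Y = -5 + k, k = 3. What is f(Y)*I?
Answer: 109744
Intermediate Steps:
Y = -2 (Y = -5 + 3 = -2)
I = -54872
f(Y)*I = -2*(-54872) = 109744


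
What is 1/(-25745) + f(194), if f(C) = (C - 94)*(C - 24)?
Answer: 437664999/25745 ≈ 17000.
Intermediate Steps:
f(C) = (-94 + C)*(-24 + C)
1/(-25745) + f(194) = 1/(-25745) + (2256 + 194**2 - 118*194) = -1/25745 + (2256 + 37636 - 22892) = -1/25745 + 17000 = 437664999/25745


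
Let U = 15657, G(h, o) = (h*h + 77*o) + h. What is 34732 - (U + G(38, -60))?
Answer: 22213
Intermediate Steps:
G(h, o) = h + h**2 + 77*o (G(h, o) = (h**2 + 77*o) + h = h + h**2 + 77*o)
34732 - (U + G(38, -60)) = 34732 - (15657 + (38 + 38**2 + 77*(-60))) = 34732 - (15657 + (38 + 1444 - 4620)) = 34732 - (15657 - 3138) = 34732 - 1*12519 = 34732 - 12519 = 22213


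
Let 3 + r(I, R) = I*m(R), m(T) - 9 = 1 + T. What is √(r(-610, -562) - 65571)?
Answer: √271146 ≈ 520.72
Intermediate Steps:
m(T) = 10 + T (m(T) = 9 + (1 + T) = 10 + T)
r(I, R) = -3 + I*(10 + R)
√(r(-610, -562) - 65571) = √((-3 - 610*(10 - 562)) - 65571) = √((-3 - 610*(-552)) - 65571) = √((-3 + 336720) - 65571) = √(336717 - 65571) = √271146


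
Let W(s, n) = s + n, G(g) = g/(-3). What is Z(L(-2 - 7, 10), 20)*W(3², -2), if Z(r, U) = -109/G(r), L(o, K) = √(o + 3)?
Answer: -763*I*√6/2 ≈ -934.48*I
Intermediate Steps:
L(o, K) = √(3 + o)
G(g) = -g/3 (G(g) = g*(-⅓) = -g/3)
Z(r, U) = 327/r (Z(r, U) = -109*(-3/r) = -(-327)/r = 327/r)
W(s, n) = n + s
Z(L(-2 - 7, 10), 20)*W(3², -2) = (327/(√(3 + (-2 - 7))))*(-2 + 3²) = (327/(√(3 - 9)))*(-2 + 9) = (327/(√(-6)))*7 = (327/((I*√6)))*7 = (327*(-I*√6/6))*7 = -109*I*√6/2*7 = -763*I*√6/2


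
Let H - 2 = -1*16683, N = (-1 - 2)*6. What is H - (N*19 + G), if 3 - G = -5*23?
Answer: -16457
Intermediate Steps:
N = -18 (N = -3*6 = -18)
G = 118 (G = 3 - (-5)*23 = 3 - 1*(-115) = 3 + 115 = 118)
H = -16681 (H = 2 - 1*16683 = 2 - 16683 = -16681)
H - (N*19 + G) = -16681 - (-18*19 + 118) = -16681 - (-342 + 118) = -16681 - 1*(-224) = -16681 + 224 = -16457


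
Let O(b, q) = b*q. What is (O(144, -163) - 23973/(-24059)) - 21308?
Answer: -1077338047/24059 ≈ -44779.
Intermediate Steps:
(O(144, -163) - 23973/(-24059)) - 21308 = (144*(-163) - 23973/(-24059)) - 21308 = (-23472 - 23973*(-1/24059)) - 21308 = (-23472 + 23973/24059) - 21308 = -564688875/24059 - 21308 = -1077338047/24059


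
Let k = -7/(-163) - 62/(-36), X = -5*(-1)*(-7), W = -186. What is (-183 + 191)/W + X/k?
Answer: -9570886/481647 ≈ -19.871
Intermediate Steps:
X = -35 (X = 5*(-7) = -35)
k = 5179/2934 (k = -7*(-1/163) - 62*(-1/36) = 7/163 + 31/18 = 5179/2934 ≈ 1.7652)
(-183 + 191)/W + X/k = (-183 + 191)/(-186) - 35/5179/2934 = 8*(-1/186) - 35*2934/5179 = -4/93 - 102690/5179 = -9570886/481647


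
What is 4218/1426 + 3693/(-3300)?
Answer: 1442197/784300 ≈ 1.8388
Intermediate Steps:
4218/1426 + 3693/(-3300) = 4218*(1/1426) + 3693*(-1/3300) = 2109/713 - 1231/1100 = 1442197/784300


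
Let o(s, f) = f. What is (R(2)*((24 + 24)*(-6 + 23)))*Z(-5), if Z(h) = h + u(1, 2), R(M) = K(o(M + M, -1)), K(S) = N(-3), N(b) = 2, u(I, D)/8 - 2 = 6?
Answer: 96288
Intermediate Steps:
u(I, D) = 64 (u(I, D) = 16 + 8*6 = 16 + 48 = 64)
K(S) = 2
R(M) = 2
Z(h) = 64 + h (Z(h) = h + 64 = 64 + h)
(R(2)*((24 + 24)*(-6 + 23)))*Z(-5) = (2*((24 + 24)*(-6 + 23)))*(64 - 5) = (2*(48*17))*59 = (2*816)*59 = 1632*59 = 96288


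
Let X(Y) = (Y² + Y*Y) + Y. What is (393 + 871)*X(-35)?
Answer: 3052560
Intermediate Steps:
X(Y) = Y + 2*Y² (X(Y) = (Y² + Y²) + Y = 2*Y² + Y = Y + 2*Y²)
(393 + 871)*X(-35) = (393 + 871)*(-35*(1 + 2*(-35))) = 1264*(-35*(1 - 70)) = 1264*(-35*(-69)) = 1264*2415 = 3052560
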